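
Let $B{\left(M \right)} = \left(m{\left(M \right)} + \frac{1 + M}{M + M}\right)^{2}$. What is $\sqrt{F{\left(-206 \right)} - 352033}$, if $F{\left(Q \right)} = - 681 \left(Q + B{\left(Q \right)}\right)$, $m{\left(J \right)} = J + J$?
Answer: $\frac{i \sqrt{19610247569569}}{412} \approx 10748.0 i$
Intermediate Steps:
$m{\left(J \right)} = 2 J$
$B{\left(M \right)} = \left(2 M + \frac{1 + M}{2 M}\right)^{2}$ ($B{\left(M \right)} = \left(2 M + \frac{1 + M}{M + M}\right)^{2} = \left(2 M + \frac{1 + M}{2 M}\right)^{2}$)
$F{\left(Q \right)} = - 681 Q - \frac{681 \left(1 + Q + 4 Q^{2}\right)^{2}}{4 Q^{2}}$ ($F{\left(Q \right)} = - 681 \left(Q + \frac{\left(1 + Q + 4 Q^{2}\right)^{2}}{4 Q^{2}}\right) = - 681 Q - \frac{681 \left(1 + Q + 4 Q^{2}\right)^{2}}{4 Q^{2}}$)
$\sqrt{F{\left(-206 \right)} - 352033} = \sqrt{\left(\left(-681\right) \left(-206\right) - \frac{681 \left(1 - 206 + 4 \left(-206\right)^{2}\right)^{2}}{4 \cdot 42436}\right) - 352033} = \sqrt{\left(140286 - \frac{681 \left(1 - 206 + 4 \cdot 42436\right)^{2}}{169744}\right) - 352033} = \sqrt{\left(140286 - \frac{681 \left(1 - 206 + 169744\right)^{2}}{169744}\right) - 352033} = \sqrt{\left(140286 - \frac{681 \cdot 169539^{2}}{169744}\right) - 352033} = \sqrt{\left(140286 - \frac{681}{169744} \cdot 28743472521\right) - 352033} = \sqrt{\left(140286 - \frac{19574304786801}{169744}\right) - 352033} = \sqrt{- \frac{19550492080017}{169744} - 352033} = \sqrt{- \frac{19610247569569}{169744}} = \frac{i \sqrt{19610247569569}}{412}$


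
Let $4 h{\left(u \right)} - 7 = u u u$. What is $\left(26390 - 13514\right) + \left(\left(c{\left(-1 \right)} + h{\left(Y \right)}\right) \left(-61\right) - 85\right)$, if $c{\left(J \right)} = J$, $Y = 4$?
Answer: $\frac{47077}{4} \approx 11769.0$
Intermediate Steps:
$h{\left(u \right)} = \frac{7}{4} + \frac{u^{3}}{4}$ ($h{\left(u \right)} = \frac{7}{4} + \frac{u u u}{4} = \frac{7}{4} + \frac{u^{2} u}{4} = \frac{7}{4} + \frac{u^{3}}{4}$)
$\left(26390 - 13514\right) + \left(\left(c{\left(-1 \right)} + h{\left(Y \right)}\right) \left(-61\right) - 85\right) = \left(26390 - 13514\right) + \left(\left(-1 + \left(\frac{7}{4} + \frac{4^{3}}{4}\right)\right) \left(-61\right) - 85\right) = 12876 + \left(\left(-1 + \left(\frac{7}{4} + \frac{1}{4} \cdot 64\right)\right) \left(-61\right) - 85\right) = 12876 + \left(\left(-1 + \left(\frac{7}{4} + 16\right)\right) \left(-61\right) - 85\right) = 12876 + \left(\left(-1 + \frac{71}{4}\right) \left(-61\right) - 85\right) = 12876 + \left(\frac{67}{4} \left(-61\right) - 85\right) = 12876 - \frac{4427}{4} = \frac{47077}{4}$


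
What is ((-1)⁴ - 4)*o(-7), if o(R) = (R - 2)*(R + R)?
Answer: -378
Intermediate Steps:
o(R) = 2*R*(-2 + R) (o(R) = (-2 + R)*(2*R) = 2*R*(-2 + R))
((-1)⁴ - 4)*o(-7) = ((-1)⁴ - 4)*(2*(-7)*(-2 - 7)) = (1 - 4)*(2*(-7)*(-9)) = -3*126 = -378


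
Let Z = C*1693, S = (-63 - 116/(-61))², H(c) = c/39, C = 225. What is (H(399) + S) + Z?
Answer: 18607556795/48373 ≈ 3.8467e+5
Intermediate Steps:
H(c) = c/39 (H(c) = c*(1/39) = c/39)
S = 13890529/3721 (S = (-63 - 116*(-1/61))² = (-63 + 116/61)² = (-3727/61)² = 13890529/3721 ≈ 3733.0)
Z = 380925 (Z = 225*1693 = 380925)
(H(399) + S) + Z = ((1/39)*399 + 13890529/3721) + 380925 = (133/13 + 13890529/3721) + 380925 = 181071770/48373 + 380925 = 18607556795/48373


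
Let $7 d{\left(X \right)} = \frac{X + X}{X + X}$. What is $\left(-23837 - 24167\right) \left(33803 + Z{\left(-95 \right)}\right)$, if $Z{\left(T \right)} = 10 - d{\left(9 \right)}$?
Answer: $- \frac{11362066760}{7} \approx -1.6232 \cdot 10^{9}$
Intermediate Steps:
$d{\left(X \right)} = \frac{1}{7}$ ($d{\left(X \right)} = \frac{\left(X + X\right) \frac{1}{X + X}}{7} = \frac{2 X \frac{1}{2 X}}{7} = \frac{1}{7} \cdot 1 = \frac{1}{7}$)
$Z{\left(T \right)} = \frac{69}{7}$ ($Z{\left(T \right)} = 10 - \frac{1}{7} = \frac{69}{7}$)
$\left(-23837 - 24167\right) \left(33803 + Z{\left(-95 \right)}\right) = \left(-23837 - 24167\right) \left(33803 + \frac{69}{7}\right) = \left(-48004\right) \frac{236690}{7} = - \frac{11362066760}{7}$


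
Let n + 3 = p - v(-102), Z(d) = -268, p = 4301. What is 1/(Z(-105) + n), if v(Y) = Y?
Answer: 1/4132 ≈ 0.00024201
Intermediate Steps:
n = 4400 (n = -3 + (4301 - 1*(-102)) = -3 + (4301 + 102) = -3 + 4403 = 4400)
1/(Z(-105) + n) = 1/(-268 + 4400) = 1/4132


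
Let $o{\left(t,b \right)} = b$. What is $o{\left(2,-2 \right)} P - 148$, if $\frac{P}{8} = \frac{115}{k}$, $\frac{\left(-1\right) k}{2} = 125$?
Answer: $- \frac{3516}{25} \approx -140.64$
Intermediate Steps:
$k = -250$ ($k = \left(-2\right) 125 = -250$)
$P = - \frac{92}{25}$ ($P = 8 \frac{115}{-250} = 8 \cdot 115 \left(- \frac{1}{250}\right) = 8 \left(- \frac{23}{50}\right) = - \frac{92}{25} \approx -3.68$)
$o{\left(2,-2 \right)} P - 148 = \left(-2\right) \left(- \frac{92}{25}\right) - 148 = \frac{184}{25} - 148 = - \frac{3516}{25}$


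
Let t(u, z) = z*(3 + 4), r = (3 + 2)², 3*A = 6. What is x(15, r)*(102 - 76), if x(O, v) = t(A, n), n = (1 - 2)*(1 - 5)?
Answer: 728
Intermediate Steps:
A = 2 (A = (⅓)*6 = 2)
r = 25 (r = 5² = 25)
n = 4 (n = -1*(-4) = 4)
t(u, z) = 7*z (t(u, z) = z*7 = 7*z)
x(O, v) = 28 (x(O, v) = 7*4 = 28)
x(15, r)*(102 - 76) = 28*(102 - 76) = 28*26 = 728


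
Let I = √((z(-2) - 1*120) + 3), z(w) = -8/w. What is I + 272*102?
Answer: 27744 + I*√113 ≈ 27744.0 + 10.63*I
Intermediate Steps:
I = I*√113 (I = √((-8/(-2) - 1*120) + 3) = √((-8*(-½) - 120) + 3) = √((4 - 120) + 3) = √(-116 + 3) = √(-113) = I*√113 ≈ 10.63*I)
I + 272*102 = I*√113 + 272*102 = I*√113 + 27744 = 27744 + I*√113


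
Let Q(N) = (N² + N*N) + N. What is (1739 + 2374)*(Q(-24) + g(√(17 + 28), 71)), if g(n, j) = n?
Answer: 4639464 + 12339*√5 ≈ 4.6671e+6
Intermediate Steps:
Q(N) = N + 2*N² (Q(N) = (N² + N²) + N = 2*N² + N = N + 2*N²)
(1739 + 2374)*(Q(-24) + g(√(17 + 28), 71)) = (1739 + 2374)*(-24*(1 + 2*(-24)) + √(17 + 28)) = 4113*(-24*(1 - 48) + √45) = 4113*(-24*(-47) + 3*√5) = 4113*(1128 + 3*√5) = 4639464 + 12339*√5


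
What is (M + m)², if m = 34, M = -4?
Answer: 900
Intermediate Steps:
(M + m)² = (-4 + 34)² = 30² = 900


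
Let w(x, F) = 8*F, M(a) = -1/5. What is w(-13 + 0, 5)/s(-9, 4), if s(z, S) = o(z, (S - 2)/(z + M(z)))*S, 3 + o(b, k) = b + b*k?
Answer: -230/231 ≈ -0.99567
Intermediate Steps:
M(a) = -1/5 (M(a) = -1*1/5 = -1/5)
o(b, k) = -3 + b + b*k (o(b, k) = -3 + (b + b*k) = -3 + b + b*k)
s(z, S) = S*(-3 + z + z*(-2 + S)/(-1/5 + z)) (s(z, S) = (-3 + z + z*((S - 2)/(z - 1/5)))*S = (-3 + z + z*((-2 + S)/(-1/5 + z)))*S = (-3 + z + z*(-2 + S)/(-1/5 + z))*S = S*(-3 + z + z*(-2 + S)/(-1/5 + z)))
w(-13 + 0, 5)/s(-9, 4) = (8*5)/((4*((-1 + 5*(-9))*(-3 - 9) + 5*(-9)*(-2 + 4))/(-1 + 5*(-9)))) = 40/((4*((-1 - 45)*(-12) + 5*(-9)*2)/(-1 - 45))) = 40/((4*(-46*(-12) - 90)/(-46))) = 40/((4*(-1/46)*(552 - 90))) = 40/((4*(-1/46)*462)) = 40/(-924/23) = 40*(-23/924) = -230/231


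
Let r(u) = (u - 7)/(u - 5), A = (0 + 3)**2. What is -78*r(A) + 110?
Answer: 71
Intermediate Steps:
A = 9 (A = 3**2 = 9)
r(u) = (-7 + u)/(-5 + u)
-78*r(A) + 110 = -78*(-7 + 9)/(-5 + 9) + 110 = -78*2/4 + 110 = -39*2/2 + 110 = -78*1/2 + 110 = -39 + 110 = 71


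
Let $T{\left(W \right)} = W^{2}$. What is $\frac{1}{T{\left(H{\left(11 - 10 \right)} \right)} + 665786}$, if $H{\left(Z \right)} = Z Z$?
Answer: $\frac{1}{665787} \approx 1.502 \cdot 10^{-6}$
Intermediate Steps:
$H{\left(Z \right)} = Z^{2}$
$\frac{1}{T{\left(H{\left(11 - 10 \right)} \right)} + 665786} = \frac{1}{\left(\left(11 - 10\right)^{2}\right)^{2} + 665786} = \frac{1}{\left(1^{2}\right)^{2} + 665786} = \frac{1}{1^{2} + 665786} = \frac{1}{1 + 665786} = \frac{1}{665787}$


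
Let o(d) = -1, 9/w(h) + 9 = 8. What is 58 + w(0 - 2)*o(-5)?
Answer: 67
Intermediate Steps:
w(h) = -9 (w(h) = 9/(-9 + 8) = 9/(-1) = 9*(-1) = -9)
58 + w(0 - 2)*o(-5) = 58 - 9*(-1) = 58 + 9 = 67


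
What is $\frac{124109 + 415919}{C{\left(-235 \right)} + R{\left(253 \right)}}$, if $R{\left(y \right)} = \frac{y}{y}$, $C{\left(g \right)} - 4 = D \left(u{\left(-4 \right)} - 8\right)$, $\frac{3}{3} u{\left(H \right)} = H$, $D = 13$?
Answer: $- \frac{540028}{151} \approx -3576.3$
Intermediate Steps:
$u{\left(H \right)} = H$
$C{\left(g \right)} = -152$ ($C{\left(g \right)} = 4 + 13 \left(-4 - 8\right) = 4 + 13 \left(-12\right) = 4 - 156 = -152$)
$R{\left(y \right)} = 1$
$\frac{124109 + 415919}{C{\left(-235 \right)} + R{\left(253 \right)}} = \frac{124109 + 415919}{-152 + 1} = \frac{540028}{-151} = 540028 \left(- \frac{1}{151}\right) = - \frac{540028}{151}$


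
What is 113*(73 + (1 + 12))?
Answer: 9718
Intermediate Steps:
113*(73 + (1 + 12)) = 113*(73 + 13) = 113*86 = 9718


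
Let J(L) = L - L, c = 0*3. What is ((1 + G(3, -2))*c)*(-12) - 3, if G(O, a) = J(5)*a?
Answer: -3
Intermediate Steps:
c = 0
J(L) = 0
G(O, a) = 0 (G(O, a) = 0*a = 0)
((1 + G(3, -2))*c)*(-12) - 3 = ((1 + 0)*0)*(-12) - 3 = (1*0)*(-12) - 3 = 0*(-12) - 3 = 0 - 3 = -3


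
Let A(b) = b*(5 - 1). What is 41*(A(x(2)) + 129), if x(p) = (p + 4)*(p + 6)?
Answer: 13161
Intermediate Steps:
x(p) = (4 + p)*(6 + p)
A(b) = 4*b (A(b) = b*4 = 4*b)
41*(A(x(2)) + 129) = 41*(4*(24 + 2**2 + 10*2) + 129) = 41*(4*(24 + 4 + 20) + 129) = 41*(4*48 + 129) = 41*(192 + 129) = 41*321 = 13161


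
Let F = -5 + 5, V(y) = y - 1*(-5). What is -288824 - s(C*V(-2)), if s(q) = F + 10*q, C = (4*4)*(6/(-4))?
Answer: -288104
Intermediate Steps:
V(y) = 5 + y (V(y) = y + 5 = 5 + y)
F = 0
C = -24 (C = 16*(6*(-¼)) = 16*(-3/2) = -24)
s(q) = 10*q (s(q) = 0 + 10*q = 10*q)
-288824 - s(C*V(-2)) = -288824 - 10*(-24*(5 - 2)) = -288824 - 10*(-24*3) = -288824 - 10*(-72) = -288824 - 1*(-720) = -288824 + 720 = -288104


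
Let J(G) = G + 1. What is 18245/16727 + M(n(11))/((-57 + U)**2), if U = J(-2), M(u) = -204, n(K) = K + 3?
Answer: 14490968/14067407 ≈ 1.0301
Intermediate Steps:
n(K) = 3 + K
J(G) = 1 + G
U = -1 (U = 1 - 2 = -1)
18245/16727 + M(n(11))/((-57 + U)**2) = 18245/16727 - 204/(-57 - 1)**2 = 18245*(1/16727) - 204/((-58)**2) = 18245/16727 - 204/3364 = 18245/16727 - 204*1/3364 = 18245/16727 - 51/841 = 14490968/14067407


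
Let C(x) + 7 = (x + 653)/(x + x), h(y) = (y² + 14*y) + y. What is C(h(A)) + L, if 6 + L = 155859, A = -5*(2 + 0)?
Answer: 15583997/100 ≈ 1.5584e+5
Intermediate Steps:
A = -10 (A = -5*2 = -10)
h(y) = y² + 15*y
C(x) = -7 + (653 + x)/(2*x) (C(x) = -7 + (x + 653)/(x + x) = -7 + (653 + x)/((2*x)) = -7 + (653 + x)*(1/(2*x)) = -7 + (653 + x)/(2*x))
L = 155853 (L = -6 + 155859 = 155853)
C(h(A)) + L = (653 - (-130)*(15 - 10))/(2*((-10*(15 - 10)))) + 155853 = (653 - (-130)*5)/(2*((-10*5))) + 155853 = (½)*(653 - 13*(-50))/(-50) + 155853 = (½)*(-1/50)*(653 + 650) + 155853 = (½)*(-1/50)*1303 + 155853 = -1303/100 + 155853 = 15583997/100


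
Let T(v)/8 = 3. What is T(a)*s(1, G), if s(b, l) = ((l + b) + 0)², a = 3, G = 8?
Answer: 1944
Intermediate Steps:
T(v) = 24 (T(v) = 8*3 = 24)
s(b, l) = (b + l)² (s(b, l) = ((b + l) + 0)² = (b + l)²)
T(a)*s(1, G) = 24*(1 + 8)² = 24*9² = 24*81 = 1944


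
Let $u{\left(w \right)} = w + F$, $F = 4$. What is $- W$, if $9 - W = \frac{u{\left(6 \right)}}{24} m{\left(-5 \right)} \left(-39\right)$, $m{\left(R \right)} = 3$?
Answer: $- \frac{231}{4} \approx -57.75$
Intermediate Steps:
$u{\left(w \right)} = 4 + w$ ($u{\left(w \right)} = w + 4 = 4 + w$)
$W = \frac{231}{4}$ ($W = 9 - \frac{4 + 6}{24} \cdot 3 \left(-39\right) = 9 - 10 \cdot \frac{1}{24} \cdot 3 \left(-39\right) = 9 - \frac{5}{12} \cdot 3 \left(-39\right) = 9 - \frac{5}{4} \left(-39\right) = 9 - - \frac{195}{4} = 9 + \frac{195}{4} = \frac{231}{4} \approx 57.75$)
$- W = \left(-1\right) \frac{231}{4} = - \frac{231}{4}$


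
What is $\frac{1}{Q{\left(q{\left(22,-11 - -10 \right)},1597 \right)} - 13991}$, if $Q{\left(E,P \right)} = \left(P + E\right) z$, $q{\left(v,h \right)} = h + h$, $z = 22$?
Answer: $\frac{1}{21099} \approx 4.7396 \cdot 10^{-5}$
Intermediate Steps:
$q{\left(v,h \right)} = 2 h$
$Q{\left(E,P \right)} = 22 E + 22 P$ ($Q{\left(E,P \right)} = \left(P + E\right) 22 = \left(E + P\right) 22 = 22 E + 22 P$)
$\frac{1}{Q{\left(q{\left(22,-11 - -10 \right)},1597 \right)} - 13991} = \frac{1}{\left(22 \cdot 2 \left(-11 - -10\right) + 22 \cdot 1597\right) - 13991} = \frac{1}{\left(22 \cdot 2 \left(-11 + 10\right) + 35134\right) + \left(-2951987 + 2937996\right)} = \frac{1}{\left(22 \cdot 2 \left(-1\right) + 35134\right) - 13991} = \frac{1}{\left(22 \left(-2\right) + 35134\right) - 13991} = \frac{1}{\left(-44 + 35134\right) - 13991} = \frac{1}{35090 - 13991} = \frac{1}{21099}$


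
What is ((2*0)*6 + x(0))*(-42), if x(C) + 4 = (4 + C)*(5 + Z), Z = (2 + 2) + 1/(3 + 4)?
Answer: -1368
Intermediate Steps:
Z = 29/7 (Z = 4 + 1/7 = 4 + ⅐ = 29/7 ≈ 4.1429)
x(C) = 228/7 + 64*C/7 (x(C) = -4 + (4 + C)*(5 + 29/7) = -4 + (4 + C)*(64/7) = -4 + (256/7 + 64*C/7) = 228/7 + 64*C/7)
((2*0)*6 + x(0))*(-42) = ((2*0)*6 + (228/7 + (64/7)*0))*(-42) = (0*6 + (228/7 + 0))*(-42) = (0 + 228/7)*(-42) = (228/7)*(-42) = -1368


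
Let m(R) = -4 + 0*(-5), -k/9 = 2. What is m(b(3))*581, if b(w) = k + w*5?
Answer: -2324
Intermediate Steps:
k = -18 (k = -9*2 = -18)
b(w) = -18 + 5*w (b(w) = -18 + w*5 = -18 + 5*w)
m(R) = -4 (m(R) = -4 + 0 = -4)
m(b(3))*581 = -4*581 = -2324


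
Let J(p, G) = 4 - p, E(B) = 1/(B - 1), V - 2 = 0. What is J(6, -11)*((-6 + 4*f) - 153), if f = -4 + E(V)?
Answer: 342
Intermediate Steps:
V = 2 (V = 2 + 0 = 2)
E(B) = 1/(-1 + B)
f = -3 (f = -4 + 1/(-1 + 2) = -4 + 1/1 = -4 + 1 = -3)
J(6, -11)*((-6 + 4*f) - 153) = (4 - 1*6)*((-6 + 4*(-3)) - 153) = (4 - 6)*((-6 - 12) - 153) = -2*(-18 - 153) = -2*(-171) = 342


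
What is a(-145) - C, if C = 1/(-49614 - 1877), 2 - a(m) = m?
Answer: 7569178/51491 ≈ 147.00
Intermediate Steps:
a(m) = 2 - m
C = -1/51491 (C = 1/(-51491) = -1/51491 ≈ -1.9421e-5)
a(-145) - C = (2 - 1*(-145)) - 1*(-1/51491) = (2 + 145) + 1/51491 = 147 + 1/51491 = 7569178/51491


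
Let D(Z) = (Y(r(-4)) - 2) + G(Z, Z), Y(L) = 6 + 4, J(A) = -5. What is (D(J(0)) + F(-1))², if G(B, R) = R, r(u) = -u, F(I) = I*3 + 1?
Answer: 1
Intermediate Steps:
F(I) = 1 + 3*I (F(I) = 3*I + 1 = 1 + 3*I)
Y(L) = 10
D(Z) = 8 + Z (D(Z) = (10 - 2) + Z = 8 + Z)
(D(J(0)) + F(-1))² = ((8 - 5) + (1 + 3*(-1)))² = (3 + (1 - 3))² = (3 - 2)² = 1² = 1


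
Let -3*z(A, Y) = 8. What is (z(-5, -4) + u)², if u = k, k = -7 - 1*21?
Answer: 8464/9 ≈ 940.44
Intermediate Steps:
k = -28 (k = -7 - 21 = -28)
z(A, Y) = -8/3 (z(A, Y) = -⅓*8 = -8/3)
u = -28
(z(-5, -4) + u)² = (-8/3 - 28)² = (-92/3)² = 8464/9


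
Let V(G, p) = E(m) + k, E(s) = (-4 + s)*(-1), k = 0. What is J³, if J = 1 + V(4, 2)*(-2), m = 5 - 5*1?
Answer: -343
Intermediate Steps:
m = 0 (m = 5 - 5 = 0)
E(s) = 4 - s
V(G, p) = 4 (V(G, p) = (4 - 1*0) + 0 = (4 + 0) + 0 = 4 + 0 = 4)
J = -7 (J = 1 + 4*(-2) = 1 - 8 = -7)
J³ = (-7)³ = -343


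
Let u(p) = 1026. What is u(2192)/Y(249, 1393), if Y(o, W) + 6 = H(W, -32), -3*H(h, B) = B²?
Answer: -1539/521 ≈ -2.9539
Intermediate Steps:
H(h, B) = -B²/3
Y(o, W) = -1042/3 (Y(o, W) = -6 - ⅓*(-32)² = -6 - ⅓*1024 = -6 - 1024/3 = -1042/3)
u(2192)/Y(249, 1393) = 1026/(-1042/3) = 1026*(-3/1042) = -1539/521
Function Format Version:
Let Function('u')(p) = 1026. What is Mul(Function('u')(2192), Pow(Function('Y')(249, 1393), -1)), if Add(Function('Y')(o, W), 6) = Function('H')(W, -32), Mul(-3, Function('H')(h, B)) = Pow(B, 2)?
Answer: Rational(-1539, 521) ≈ -2.9539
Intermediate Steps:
Function('H')(h, B) = Mul(Rational(-1, 3), Pow(B, 2))
Function('Y')(o, W) = Rational(-1042, 3) (Function('Y')(o, W) = Add(-6, Mul(Rational(-1, 3), Pow(-32, 2))) = Add(-6, Mul(Rational(-1, 3), 1024)) = Add(-6, Rational(-1024, 3)) = Rational(-1042, 3))
Mul(Function('u')(2192), Pow(Function('Y')(249, 1393), -1)) = Mul(1026, Pow(Rational(-1042, 3), -1)) = Mul(1026, Rational(-3, 1042)) = Rational(-1539, 521)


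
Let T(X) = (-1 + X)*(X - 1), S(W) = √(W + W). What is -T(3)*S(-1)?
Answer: -4*I*√2 ≈ -5.6569*I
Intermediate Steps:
S(W) = √2*√W (S(W) = √(2*W) = √2*√W)
T(X) = (-1 + X)² (T(X) = (-1 + X)*(-1 + X) = (-1 + X)²)
-T(3)*S(-1) = -(-1 + 3)²*√2*√(-1) = -2²*√2*I = -4*I*√2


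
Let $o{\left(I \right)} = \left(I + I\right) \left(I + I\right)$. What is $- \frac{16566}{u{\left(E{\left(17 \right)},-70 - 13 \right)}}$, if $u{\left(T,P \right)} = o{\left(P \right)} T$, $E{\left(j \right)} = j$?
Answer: $- \frac{8283}{234226} \approx -0.035363$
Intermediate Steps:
$o{\left(I \right)} = 4 I^{2}$ ($o{\left(I \right)} = 2 I 2 I = 4 I^{2}$)
$u{\left(T,P \right)} = 4 T P^{2}$ ($u{\left(T,P \right)} = 4 P^{2} T = 4 T P^{2}$)
$- \frac{16566}{u{\left(E{\left(17 \right)},-70 - 13 \right)}} = - \frac{16566}{4 \cdot 17 \left(-70 - 13\right)^{2}} = - \frac{16566}{4 \cdot 17 \left(-83\right)^{2}} = - \frac{16566}{4 \cdot 17 \cdot 6889} = - \frac{16566}{468452} = \left(-16566\right) \frac{1}{468452} = - \frac{8283}{234226}$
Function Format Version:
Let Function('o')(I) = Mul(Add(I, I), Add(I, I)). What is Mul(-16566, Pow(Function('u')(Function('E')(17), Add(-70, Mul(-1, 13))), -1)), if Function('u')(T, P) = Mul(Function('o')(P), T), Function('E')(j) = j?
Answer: Rational(-8283, 234226) ≈ -0.035363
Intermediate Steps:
Function('o')(I) = Mul(4, Pow(I, 2)) (Function('o')(I) = Mul(Mul(2, I), Mul(2, I)) = Mul(4, Pow(I, 2)))
Function('u')(T, P) = Mul(4, T, Pow(P, 2)) (Function('u')(T, P) = Mul(Mul(4, Pow(P, 2)), T) = Mul(4, T, Pow(P, 2)))
Mul(-16566, Pow(Function('u')(Function('E')(17), Add(-70, Mul(-1, 13))), -1)) = Mul(-16566, Pow(Mul(4, 17, Pow(Add(-70, Mul(-1, 13)), 2)), -1)) = Mul(-16566, Pow(Mul(4, 17, Pow(Add(-70, -13), 2)), -1)) = Mul(-16566, Pow(Mul(4, 17, Pow(-83, 2)), -1)) = Mul(-16566, Pow(Mul(4, 17, 6889), -1)) = Mul(-16566, Pow(468452, -1)) = Mul(-16566, Rational(1, 468452)) = Rational(-8283, 234226)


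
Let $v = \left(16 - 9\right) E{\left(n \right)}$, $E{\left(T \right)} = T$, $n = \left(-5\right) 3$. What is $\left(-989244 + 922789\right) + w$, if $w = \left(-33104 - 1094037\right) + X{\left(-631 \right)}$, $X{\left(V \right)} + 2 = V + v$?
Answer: $-1194334$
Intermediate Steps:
$n = -15$
$v = -105$ ($v = \left(16 - 9\right) \left(-15\right) = 7 \left(-15\right) = -105$)
$X{\left(V \right)} = -107 + V$ ($X{\left(V \right)} = -2 + \left(V - 105\right) = -2 + \left(-105 + V\right) = -107 + V$)
$w = -1127879$ ($w = \left(-33104 - 1094037\right) - 738 = -1127141 - 738 = -1127879$)
$\left(-989244 + 922789\right) + w = \left(-989244 + 922789\right) - 1127879 = -66455 - 1127879 = -1194334$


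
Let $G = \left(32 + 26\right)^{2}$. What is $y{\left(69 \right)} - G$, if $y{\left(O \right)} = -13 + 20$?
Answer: $-3357$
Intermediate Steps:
$y{\left(O \right)} = 7$
$G = 3364$ ($G = 58^{2} = 3364$)
$y{\left(69 \right)} - G = 7 - 3364 = -3357$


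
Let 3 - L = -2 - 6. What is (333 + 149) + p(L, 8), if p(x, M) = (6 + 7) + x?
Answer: 506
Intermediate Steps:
L = 11 (L = 3 - (-2 - 6) = 3 - 1*(-8) = 3 + 8 = 11)
p(x, M) = 13 + x
(333 + 149) + p(L, 8) = (333 + 149) + (13 + 11) = 482 + 24 = 506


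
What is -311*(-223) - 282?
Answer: 69071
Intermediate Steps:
-311*(-223) - 282 = 69353 - 282 = 69071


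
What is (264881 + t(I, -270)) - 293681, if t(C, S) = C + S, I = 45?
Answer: -29025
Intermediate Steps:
(264881 + t(I, -270)) - 293681 = (264881 + (45 - 270)) - 293681 = (264881 - 225) - 293681 = 264656 - 293681 = -29025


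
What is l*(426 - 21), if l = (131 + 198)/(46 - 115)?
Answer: -44415/23 ≈ -1931.1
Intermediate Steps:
l = -329/69 (l = 329/(-69) = 329*(-1/69) = -329/69 ≈ -4.7681)
l*(426 - 21) = -329*(426 - 21)/69 = -329/69*405 = -44415/23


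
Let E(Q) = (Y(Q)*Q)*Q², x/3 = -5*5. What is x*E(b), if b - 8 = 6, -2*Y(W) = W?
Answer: 1440600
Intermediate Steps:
x = -75 (x = 3*(-5*5) = 3*(-25) = -75)
Y(W) = -W/2
b = 14 (b = 8 + 6 = 14)
E(Q) = -Q⁴/2 (E(Q) = ((-Q/2)*Q)*Q² = (-Q²/2)*Q² = -Q⁴/2)
x*E(b) = -(-75)*14⁴/2 = -(-75)*38416/2 = -75*(-19208) = 1440600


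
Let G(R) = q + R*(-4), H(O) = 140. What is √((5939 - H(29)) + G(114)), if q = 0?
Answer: √5343 ≈ 73.096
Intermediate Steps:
G(R) = -4*R (G(R) = 0 + R*(-4) = 0 - 4*R = -4*R)
√((5939 - H(29)) + G(114)) = √((5939 - 1*140) - 4*114) = √((5939 - 140) - 456) = √(5799 - 456) = √5343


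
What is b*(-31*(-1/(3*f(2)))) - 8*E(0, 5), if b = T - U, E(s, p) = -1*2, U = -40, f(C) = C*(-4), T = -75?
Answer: 1469/24 ≈ 61.208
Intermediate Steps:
f(C) = -4*C
E(s, p) = -2
b = -35 (b = -75 - 1*(-40) = -75 + 40 = -35)
b*(-31*(-1/(3*f(2)))) - 8*E(0, 5) = -(-1085)/(-4*2*(-3)) - 8*(-2) = -(-1085)/((-8*(-3))) + 16 = -(-1085)/24 + 16 = -35*(-31/24) + 16 = 1085/24 + 16 = 1469/24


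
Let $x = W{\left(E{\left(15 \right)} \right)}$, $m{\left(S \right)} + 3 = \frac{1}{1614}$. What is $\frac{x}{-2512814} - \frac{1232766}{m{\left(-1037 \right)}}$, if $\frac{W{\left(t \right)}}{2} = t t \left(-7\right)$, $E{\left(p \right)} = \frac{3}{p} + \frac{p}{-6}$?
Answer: $\frac{249985331264313023}{608226628700} \approx 4.1101 \cdot 10^{5}$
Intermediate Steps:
$m{\left(S \right)} = - \frac{4841}{1614}$ ($m{\left(S \right)} = -3 + \frac{1}{1614} = - \frac{4841}{1614}$)
$E{\left(p \right)} = \frac{3}{p} - \frac{p}{6}$ ($E{\left(p \right)} = \frac{3}{p} + p \left(- \frac{1}{6}\right) = \frac{3}{p} - \frac{p}{6}$)
$W{\left(t \right)} = - 14 t^{2}$ ($W{\left(t \right)} = 2 t t \left(-7\right) = 2 t^{2} \left(-7\right) = 2 \left(- 7 t^{2}\right) = - 14 t^{2}$)
$x = - \frac{3703}{50}$ ($x = - 14 \left(\frac{3}{15} - \frac{5}{2}\right)^{2} = - 14 \left(3 \cdot \frac{1}{15} - \frac{5}{2}\right)^{2} = - 14 \left(\frac{1}{5} - \frac{5}{2}\right)^{2} = - 14 \left(- \frac{23}{10}\right)^{2} = \left(-14\right) \frac{529}{100} = - \frac{3703}{50} \approx -74.06$)
$\frac{x}{-2512814} - \frac{1232766}{m{\left(-1037 \right)}} = - \frac{3703}{50 \left(-2512814\right)} - \frac{1232766}{- \frac{4841}{1614}} = \left(- \frac{3703}{50}\right) \left(- \frac{1}{2512814}\right) - - \frac{1989684324}{4841} = \frac{3703}{125640700} + \frac{1989684324}{4841} = \frac{249985331264313023}{608226628700}$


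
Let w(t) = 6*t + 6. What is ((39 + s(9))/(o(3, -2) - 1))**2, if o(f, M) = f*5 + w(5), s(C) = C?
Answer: 576/625 ≈ 0.92160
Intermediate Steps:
w(t) = 6 + 6*t
o(f, M) = 36 + 5*f (o(f, M) = f*5 + (6 + 6*5) = 5*f + (6 + 30) = 5*f + 36 = 36 + 5*f)
((39 + s(9))/(o(3, -2) - 1))**2 = ((39 + 9)/((36 + 5*3) - 1))**2 = (48/((36 + 15) - 1))**2 = (48/(51 - 1))**2 = (48/50)**2 = (48*(1/50))**2 = (24/25)**2 = 576/625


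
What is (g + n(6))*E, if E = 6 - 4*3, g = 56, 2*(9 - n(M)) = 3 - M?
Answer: -399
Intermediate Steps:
n(M) = 15/2 + M/2 (n(M) = 9 - (3 - M)/2 = 9 + (-3/2 + M/2) = 15/2 + M/2)
E = -6 (E = 6 - 12 = -6)
(g + n(6))*E = (56 + (15/2 + (½)*6))*(-6) = (56 + (15/2 + 3))*(-6) = (56 + 21/2)*(-6) = (133/2)*(-6) = -399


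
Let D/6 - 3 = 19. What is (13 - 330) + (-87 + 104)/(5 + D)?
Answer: -43412/137 ≈ -316.88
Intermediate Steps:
D = 132 (D = 18 + 6*19 = 18 + 114 = 132)
(13 - 330) + (-87 + 104)/(5 + D) = (13 - 330) + (-87 + 104)/(5 + 132) = -317 + 17/137 = -43412/137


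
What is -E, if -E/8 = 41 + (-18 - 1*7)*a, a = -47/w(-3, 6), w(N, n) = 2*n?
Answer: 3334/3 ≈ 1111.3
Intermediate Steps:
a = -47/12 (a = -47/(2*6) = -47/12 ≈ -3.9167)
E = -3334/3 (E = -8*(41 + (-18 - 1*7)*(-47/12)) = -8*(41 + (-18 - 7)*(-47/12)) = -8*(41 - 25*(-47/12)) = -8*(41 + 1175/12) = -8*1667/12 = -3334/3 ≈ -1111.3)
-E = -1*(-3334/3) = 3334/3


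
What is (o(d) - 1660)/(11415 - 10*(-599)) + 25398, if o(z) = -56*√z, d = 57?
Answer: 88410106/3481 - 56*√57/17405 ≈ 25398.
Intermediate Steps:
(o(d) - 1660)/(11415 - 10*(-599)) + 25398 = (-56*√57 - 1660)/(11415 - 10*(-599)) + 25398 = (-1660 - 56*√57)/(11415 + 5990) + 25398 = (-1660 - 56*√57)/17405 + 25398 = (-1660 - 56*√57)*(1/17405) + 25398 = (-332/3481 - 56*√57/17405) + 25398 = 88410106/3481 - 56*√57/17405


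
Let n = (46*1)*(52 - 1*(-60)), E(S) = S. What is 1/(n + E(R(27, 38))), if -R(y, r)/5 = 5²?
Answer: 1/5027 ≈ 0.00019893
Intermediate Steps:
R(y, r) = -125 (R(y, r) = -5*5² = -5*25 = -125)
n = 5152 (n = 46*(52 + 60) = 46*112 = 5152)
1/(n + E(R(27, 38))) = 1/(5152 - 125) = 1/5027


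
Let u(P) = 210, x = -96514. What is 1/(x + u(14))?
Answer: -1/96304 ≈ -1.0384e-5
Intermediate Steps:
1/(x + u(14)) = 1/(-96514 + 210) = 1/(-96304) = -1/96304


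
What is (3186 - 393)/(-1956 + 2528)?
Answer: 2793/572 ≈ 4.8829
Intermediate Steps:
(3186 - 393)/(-1956 + 2528) = 2793/572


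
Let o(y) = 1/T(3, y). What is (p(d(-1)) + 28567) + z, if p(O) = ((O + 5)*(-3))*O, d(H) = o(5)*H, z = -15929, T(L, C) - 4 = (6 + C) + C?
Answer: 5055497/400 ≈ 12639.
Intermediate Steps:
T(L, C) = 10 + 2*C (T(L, C) = 4 + ((6 + C) + C) = 4 + (6 + 2*C) = 10 + 2*C)
o(y) = 1/(10 + 2*y)
d(H) = H/20 (d(H) = (1/(2*(5 + 5)))*H = ((½)/10)*H = ((½)*(⅒))*H = H/20)
p(O) = O*(-15 - 3*O) (p(O) = ((5 + O)*(-3))*O = (-15 - 3*O)*O = O*(-15 - 3*O))
(p(d(-1)) + 28567) + z = (-3*(1/20)*(-1)*(5 + (1/20)*(-1)) + 28567) - 15929 = (-3*(-1/20)*(5 - 1/20) + 28567) - 15929 = (-3*(-1/20)*99/20 + 28567) - 15929 = (297/400 + 28567) - 15929 = 11427097/400 - 15929 = 5055497/400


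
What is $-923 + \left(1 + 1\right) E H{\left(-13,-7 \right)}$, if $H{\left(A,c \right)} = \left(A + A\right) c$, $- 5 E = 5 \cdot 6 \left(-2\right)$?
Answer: $3445$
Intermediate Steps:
$E = 12$ ($E = - \frac{5 \cdot 6 \left(-2\right)}{5} = - \frac{30 \left(-2\right)}{5} = \left(- \frac{1}{5}\right) \left(-60\right) = 12$)
$H{\left(A,c \right)} = 2 A c$
$-923 + \left(1 + 1\right) E H{\left(-13,-7 \right)} = -923 + \left(1 + 1\right) 12 \cdot 2 \left(-13\right) \left(-7\right) = -923 + 2 \cdot 12 \cdot 182 = -923 + 24 \cdot 182 = -923 + 4368 = 3445$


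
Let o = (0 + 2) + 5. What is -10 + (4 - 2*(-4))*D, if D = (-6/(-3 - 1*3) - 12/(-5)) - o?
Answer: -266/5 ≈ -53.200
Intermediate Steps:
o = 7 (o = 2 + 5 = 7)
D = -18/5 (D = (-6/(-3 - 1*3) - 12/(-5)) - 1*7 = (-6/(-3 - 3) - 12*(-1/5)) - 7 = (-6/(-6) + 12/5) - 7 = (-6*(-1/6) + 12/5) - 7 = (1 + 12/5) - 7 = 17/5 - 7 = -18/5 ≈ -3.6000)
-10 + (4 - 2*(-4))*D = -10 + (4 - 2*(-4))*(-18/5) = -10 + (4 + 8)*(-18/5) = -10 + 12*(-18/5) = -10 - 216/5 = -266/5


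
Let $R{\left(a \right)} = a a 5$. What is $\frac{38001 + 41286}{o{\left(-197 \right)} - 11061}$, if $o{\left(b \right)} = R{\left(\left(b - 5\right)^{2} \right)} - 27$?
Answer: $\frac{79287}{8324820992} \approx 9.5242 \cdot 10^{-6}$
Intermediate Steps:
$R{\left(a \right)} = 5 a^{2}$ ($R{\left(a \right)} = a^{2} \cdot 5 = 5 a^{2}$)
$o{\left(b \right)} = -27 + 5 \left(-5 + b\right)^{4}$ ($o{\left(b \right)} = 5 \left(\left(b - 5\right)^{2}\right)^{2} - 27 = 5 \left(\left(-5 + b\right)^{2}\right)^{2} - 27 = 5 \left(-5 + b\right)^{4} - 27 = -27 + 5 \left(-5 + b\right)^{4}$)
$\frac{38001 + 41286}{o{\left(-197 \right)} - 11061} = \frac{38001 + 41286}{\left(-27 + 5 \left(-5 - 197\right)^{4}\right) - 11061} = \frac{79287}{\left(-27 + 5 \left(-202\right)^{4}\right) - 11061} = \frac{79287}{\left(-27 + 5 \cdot 1664966416\right) - 11061} = \frac{79287}{\left(-27 + 8324832080\right) - 11061} = \frac{79287}{8324832053 - 11061} = \frac{79287}{8324820992}$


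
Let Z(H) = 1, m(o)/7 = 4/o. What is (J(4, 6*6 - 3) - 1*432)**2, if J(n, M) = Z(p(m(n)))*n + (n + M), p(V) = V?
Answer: 152881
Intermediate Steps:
m(o) = 28/o (m(o) = 7*(4/o) = 28/o)
J(n, M) = M + 2*n (J(n, M) = 1*n + (n + M) = n + (M + n) = M + 2*n)
(J(4, 6*6 - 3) - 1*432)**2 = (((6*6 - 3) + 2*4) - 1*432)**2 = (((36 - 3) + 8) - 432)**2 = ((33 + 8) - 432)**2 = (41 - 432)**2 = (-391)**2 = 152881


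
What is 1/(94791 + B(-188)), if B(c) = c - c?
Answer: 1/94791 ≈ 1.0550e-5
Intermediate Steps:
B(c) = 0
1/(94791 + B(-188)) = 1/(94791 + 0) = 1/94791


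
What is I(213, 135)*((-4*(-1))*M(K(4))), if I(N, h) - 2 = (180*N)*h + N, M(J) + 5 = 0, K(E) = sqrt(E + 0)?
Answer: -103522300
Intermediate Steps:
K(E) = sqrt(E)
M(J) = -5 (M(J) = -5 + 0 = -5)
I(N, h) = 2 + N + 180*N*h (I(N, h) = 2 + ((180*N)*h + N) = 2 + (180*N*h + N) = 2 + (N + 180*N*h) = 2 + N + 180*N*h)
I(213, 135)*((-4*(-1))*M(K(4))) = (2 + 213 + 180*213*135)*(-4*(-1)*(-5)) = (2 + 213 + 5175900)*(4*(-5)) = 5176115*(-20) = -103522300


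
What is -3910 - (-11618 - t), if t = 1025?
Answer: 8733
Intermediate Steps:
-3910 - (-11618 - t) = -3910 - (-11618 - 1*1025) = -3910 - (-11618 - 1025) = -3910 - 1*(-12643) = -3910 + 12643 = 8733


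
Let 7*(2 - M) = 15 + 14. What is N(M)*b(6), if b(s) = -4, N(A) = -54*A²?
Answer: 48600/49 ≈ 991.84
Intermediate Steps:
M = -15/7 (M = 2 - (15 + 14)/7 = 2 - ⅐*29 = 2 - 29/7 = -15/7 ≈ -2.1429)
N(M)*b(6) = -54*(-15/7)²*(-4) = -54*225/49*(-4) = -12150/49*(-4) = 48600/49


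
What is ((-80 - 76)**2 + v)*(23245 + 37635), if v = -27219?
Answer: -175517040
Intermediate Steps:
((-80 - 76)**2 + v)*(23245 + 37635) = ((-80 - 76)**2 - 27219)*(23245 + 37635) = ((-156)**2 - 27219)*60880 = (24336 - 27219)*60880 = -2883*60880 = -175517040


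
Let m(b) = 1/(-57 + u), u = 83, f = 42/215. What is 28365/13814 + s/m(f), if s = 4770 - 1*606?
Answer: 1495587261/13814 ≈ 1.0827e+5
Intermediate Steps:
f = 42/215 (f = 42*(1/215) = 42/215 ≈ 0.19535)
s = 4164 (s = 4770 - 606 = 4164)
m(b) = 1/26 (m(b) = 1/(-57 + 83) = 1/26)
28365/13814 + s/m(f) = 28365/13814 + 4164/(1/26) = 28365*(1/13814) + 4164*26 = 28365/13814 + 108264 = 1495587261/13814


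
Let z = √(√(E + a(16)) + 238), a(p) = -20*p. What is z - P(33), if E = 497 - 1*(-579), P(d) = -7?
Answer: 7 + √(238 + 6*√21) ≈ 23.294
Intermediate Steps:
E = 1076 (E = 497 + 579 = 1076)
z = √(238 + 6*√21) (z = √(√(1076 - 20*16) + 238) = √(√(1076 - 320) + 238) = √(√756 + 238) = √(6*√21 + 238) = √(238 + 6*√21) ≈ 16.294)
z - P(33) = √(238 + 6*√21) - 1*(-7) = √(238 + 6*√21) + 7 = 7 + √(238 + 6*√21)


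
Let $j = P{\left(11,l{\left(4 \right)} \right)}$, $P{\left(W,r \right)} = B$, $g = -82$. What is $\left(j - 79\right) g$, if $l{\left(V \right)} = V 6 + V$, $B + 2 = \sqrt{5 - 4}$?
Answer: $6560$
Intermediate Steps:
$B = -1$ ($B = -2 + \sqrt{5 - 4} = -2 + \sqrt{1} = -2 + 1 = -1$)
$l{\left(V \right)} = 7 V$ ($l{\left(V \right)} = 6 V + V = 7 V$)
$P{\left(W,r \right)} = -1$
$j = -1$
$\left(j - 79\right) g = \left(-1 - 79\right) \left(-82\right) = \left(-80\right) \left(-82\right) = 6560$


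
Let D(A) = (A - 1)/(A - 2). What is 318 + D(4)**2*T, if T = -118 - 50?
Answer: -60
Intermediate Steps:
T = -168
D(A) = (-1 + A)/(-2 + A)
318 + D(4)**2*T = 318 + ((-1 + 4)/(-2 + 4))**2*(-168) = 318 + (3/2)**2*(-168) = 318 + (9/4)*(-168) = 318 - 378 = -60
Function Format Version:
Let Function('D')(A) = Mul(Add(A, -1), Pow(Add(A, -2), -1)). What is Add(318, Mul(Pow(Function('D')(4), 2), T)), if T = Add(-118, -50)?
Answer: -60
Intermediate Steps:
T = -168
Function('D')(A) = Mul(Pow(Add(-2, A), -1), Add(-1, A)) (Function('D')(A) = Mul(Add(-1, A), Pow(Add(-2, A), -1)) = Mul(Pow(Add(-2, A), -1), Add(-1, A)))
Add(318, Mul(Pow(Function('D')(4), 2), T)) = Add(318, Mul(Pow(Mul(Pow(Add(-2, 4), -1), Add(-1, 4)), 2), -168)) = Add(318, Mul(Pow(Mul(Pow(2, -1), 3), 2), -168)) = Add(318, Mul(Pow(Mul(Rational(1, 2), 3), 2), -168)) = Add(318, Mul(Pow(Rational(3, 2), 2), -168)) = Add(318, Mul(Rational(9, 4), -168)) = Add(318, -378) = -60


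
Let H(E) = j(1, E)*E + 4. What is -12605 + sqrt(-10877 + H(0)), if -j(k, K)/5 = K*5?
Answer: -12605 + I*sqrt(10873) ≈ -12605.0 + 104.27*I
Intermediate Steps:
j(k, K) = -25*K (j(k, K) = -5*K*5 = -25*K)
H(E) = 4 - 25*E**2 (H(E) = (-25*E)*E + 4 = -25*E**2 + 4 = 4 - 25*E**2)
-12605 + sqrt(-10877 + H(0)) = -12605 + sqrt(-10877 + (4 - 25*0**2)) = -12605 + sqrt(-10877 + (4 - 25*0)) = -12605 + sqrt(-10877 + (4 + 0)) = -12605 + sqrt(-10877 + 4) = -12605 + sqrt(-10873) = -12605 + I*sqrt(10873)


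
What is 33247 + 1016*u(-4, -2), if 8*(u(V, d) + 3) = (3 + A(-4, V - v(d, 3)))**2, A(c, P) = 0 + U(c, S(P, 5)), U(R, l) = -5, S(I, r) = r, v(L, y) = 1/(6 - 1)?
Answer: 30707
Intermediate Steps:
v(L, y) = 1/5
A(c, P) = -5 (A(c, P) = 0 - 5 = -5)
u(V, d) = -5/2 (u(V, d) = -3 + (3 - 5)**2/8 = -3 + (1/8)*(-2)**2 = -3 + (1/8)*4 = -3 + 1/2 = -5/2)
33247 + 1016*u(-4, -2) = 33247 + 1016*(-5/2) = 33247 - 2540 = 30707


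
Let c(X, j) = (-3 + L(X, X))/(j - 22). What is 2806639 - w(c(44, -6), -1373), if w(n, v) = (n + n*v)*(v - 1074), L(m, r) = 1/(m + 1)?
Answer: 110231753/45 ≈ 2.4496e+6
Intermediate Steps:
L(m, r) = 1/(1 + m)
c(X, j) = (-3 + 1/(1 + X))/(-22 + j) (c(X, j) = (-3 + 1/(1 + X))/(j - 22) = (-3 + 1/(1 + X))/(-22 + j))
w(n, v) = (-1074 + v)*(n + n*v) (w(n, v) = (n + n*v)*(-1074 + v) = (-1074 + v)*(n + n*v))
2806639 - w(c(44, -6), -1373) = 2806639 - (-2 - 3*44)/((1 + 44)*(-22 - 6))*(-1074 + (-1373)² - 1073*(-1373)) = 2806639 - (-2 - 132)/(45*(-28))*(-1074 + 1885129 + 1473229) = 2806639 - (1/45)*(-1/28)*(-134)*3357284 = 2806639 - 67*3357284/630 = 2806639 - 1*16067002/45 = 2806639 - 16067002/45 = 110231753/45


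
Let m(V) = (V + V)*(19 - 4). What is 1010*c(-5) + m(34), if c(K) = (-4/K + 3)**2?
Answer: 78022/5 ≈ 15604.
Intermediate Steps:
c(K) = (3 - 4/K)**2
m(V) = 30*V (m(V) = (2*V)*15 = 30*V)
1010*c(-5) + m(34) = 1010*((-4 + 3*(-5))**2/(-5)**2) + 30*34 = 1010*((-4 - 15)**2/25) + 1020 = 1010*((1/25)*(-19)**2) + 1020 = 1010*((1/25)*361) + 1020 = 1010*(361/25) + 1020 = 72922/5 + 1020 = 78022/5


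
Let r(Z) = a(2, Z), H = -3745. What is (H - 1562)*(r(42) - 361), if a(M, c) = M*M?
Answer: 1894599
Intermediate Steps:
a(M, c) = M**2
r(Z) = 4 (r(Z) = 2**2 = 4)
(H - 1562)*(r(42) - 361) = (-3745 - 1562)*(4 - 361) = -5307*(-357) = 1894599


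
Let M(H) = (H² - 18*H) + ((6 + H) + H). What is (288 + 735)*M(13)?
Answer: -33759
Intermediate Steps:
M(H) = 6 + H² - 16*H (M(H) = (H² - 18*H) + (6 + 2*H) = 6 + H² - 16*H)
(288 + 735)*M(13) = (288 + 735)*(6 + 13² - 16*13) = 1023*(6 + 169 - 208) = 1023*(-33) = -33759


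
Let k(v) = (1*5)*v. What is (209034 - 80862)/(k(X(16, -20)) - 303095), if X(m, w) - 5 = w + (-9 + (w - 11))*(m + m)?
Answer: -21362/51595 ≈ -0.41403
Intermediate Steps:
X(m, w) = 5 + w + 2*m*(-20 + w) (X(m, w) = 5 + (w + (-9 + (w - 11))*(m + m)) = 5 + (w + (-9 + (-11 + w))*(2*m)) = 5 + (w + (-20 + w)*(2*m)) = 5 + (w + 2*m*(-20 + w)) = 5 + w + 2*m*(-20 + w))
k(v) = 5*v
(209034 - 80862)/(k(X(16, -20)) - 303095) = (209034 - 80862)/(5*(5 - 20 - 40*16 + 2*16*(-20)) - 303095) = 128172/(5*(5 - 20 - 640 - 640) - 303095) = 128172/(5*(-1295) - 303095) = 128172/(-6475 - 303095) = 128172/(-309570) = 128172*(-1/309570) = -21362/51595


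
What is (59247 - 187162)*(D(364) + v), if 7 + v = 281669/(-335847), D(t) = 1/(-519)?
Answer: 58271857714745/58101531 ≈ 1.0029e+6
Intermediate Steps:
D(t) = -1/519
v = -2632598/335847 (v = -7 + 281669/(-335847) = -7 + 281669*(-1/335847) = -7 - 281669/335847 = -2632598/335847 ≈ -7.8387)
(59247 - 187162)*(D(364) + v) = (59247 - 187162)*(-1/519 - 2632598/335847) = -127915*(-455551403/58101531) = 58271857714745/58101531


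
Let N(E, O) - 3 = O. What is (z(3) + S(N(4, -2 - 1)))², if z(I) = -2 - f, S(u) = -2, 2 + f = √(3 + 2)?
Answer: (2 + √5)² ≈ 17.944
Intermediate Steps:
f = -2 + √5 (f = -2 + √(3 + 2) = -2 + √5 ≈ 0.23607)
N(E, O) = 3 + O
z(I) = -√5 (z(I) = -2 - (-2 + √5) = -2 + (2 - √5) = -√5)
(z(3) + S(N(4, -2 - 1)))² = (-√5 - 2)² = (-2 - √5)²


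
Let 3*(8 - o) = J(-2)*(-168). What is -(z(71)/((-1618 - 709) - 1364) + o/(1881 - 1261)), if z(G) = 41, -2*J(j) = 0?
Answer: -1027/572105 ≈ -0.0017951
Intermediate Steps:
J(j) = 0 (J(j) = -1/2*0 = 0)
o = 8 (o = 8 - 0*(-168) = 8 - 1/3*0 = 8 + 0 = 8)
-(z(71)/((-1618 - 709) - 1364) + o/(1881 - 1261)) = -(41/((-1618 - 709) - 1364) + 8/(1881 - 1261)) = -(41/(-2327 - 1364) + 8/620) = -(41/(-3691) + 8*(1/620)) = -(41*(-1/3691) + 2/155) = -(-41/3691 + 2/155) = -1*1027/572105 = -1027/572105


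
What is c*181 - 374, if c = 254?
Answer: 45600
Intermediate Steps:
c*181 - 374 = 254*181 - 374 = 45974 - 374 = 45600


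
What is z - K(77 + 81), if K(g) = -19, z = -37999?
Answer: -37980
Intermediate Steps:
z - K(77 + 81) = -37999 - 1*(-19) = -37999 + 19 = -37980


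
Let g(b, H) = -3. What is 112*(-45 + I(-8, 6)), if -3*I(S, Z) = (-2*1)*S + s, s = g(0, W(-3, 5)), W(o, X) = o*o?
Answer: -16576/3 ≈ -5525.3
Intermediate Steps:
W(o, X) = o²
s = -3
I(S, Z) = 1 + 2*S/3 (I(S, Z) = -((-2*1)*S - 3)/3 = -(-2*S - 3)/3 = -(-3 - 2*S)/3 = 1 + 2*S/3)
112*(-45 + I(-8, 6)) = 112*(-45 + (1 + (⅔)*(-8))) = 112*(-45 + (1 - 16/3)) = 112*(-45 - 13/3) = 112*(-148/3) = -16576/3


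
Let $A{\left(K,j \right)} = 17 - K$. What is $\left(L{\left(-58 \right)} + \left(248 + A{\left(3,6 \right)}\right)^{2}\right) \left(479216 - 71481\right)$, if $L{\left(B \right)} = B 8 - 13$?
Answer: $27794071745$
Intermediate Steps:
$L{\left(B \right)} = -13 + 8 B$ ($L{\left(B \right)} = 8 B - 13 = -13 + 8 B$)
$\left(L{\left(-58 \right)} + \left(248 + A{\left(3,6 \right)}\right)^{2}\right) \left(479216 - 71481\right) = \left(\left(-13 + 8 \left(-58\right)\right) + \left(248 + \left(17 - 3\right)\right)^{2}\right) \left(479216 - 71481\right) = \left(\left(-13 - 464\right) + \left(248 + \left(17 - 3\right)\right)^{2}\right) 407735 = \left(-477 + \left(248 + 14\right)^{2}\right) 407735 = \left(-477 + 262^{2}\right) 407735 = \left(-477 + 68644\right) 407735 = 68167 \cdot 407735 = 27794071745$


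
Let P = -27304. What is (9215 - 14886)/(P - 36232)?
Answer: 5671/63536 ≈ 0.089257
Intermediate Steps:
(9215 - 14886)/(P - 36232) = (9215 - 14886)/(-27304 - 36232) = -5671/(-63536) = -5671*(-1/63536) = 5671/63536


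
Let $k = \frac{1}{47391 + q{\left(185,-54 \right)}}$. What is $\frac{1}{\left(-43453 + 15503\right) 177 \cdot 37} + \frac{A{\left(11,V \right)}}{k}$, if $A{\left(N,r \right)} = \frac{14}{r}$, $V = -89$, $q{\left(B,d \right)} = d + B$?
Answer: $- \frac{121781003471489}{16290964950} \approx -7475.4$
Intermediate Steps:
$q{\left(B,d \right)} = B + d$
$k = \frac{1}{47522}$ ($k = \frac{1}{47391 + \left(185 - 54\right)} = \frac{1}{47391 + 131} = \frac{1}{47522} \approx 2.1043 \cdot 10^{-5}$)
$\frac{1}{\left(-43453 + 15503\right) 177 \cdot 37} + \frac{A{\left(11,V \right)}}{k} = \frac{1}{\left(-43453 + 15503\right) 177 \cdot 37} + \frac{14}{-89} \frac{1}{\frac{1}{47522}} = \frac{1}{\left(-27950\right) 6549} + 14 \left(- \frac{1}{89}\right) 47522 = \left(- \frac{1}{27950}\right) \frac{1}{6549} - \frac{665308}{89} = - \frac{1}{183044550} - \frac{665308}{89} = - \frac{121781003471489}{16290964950}$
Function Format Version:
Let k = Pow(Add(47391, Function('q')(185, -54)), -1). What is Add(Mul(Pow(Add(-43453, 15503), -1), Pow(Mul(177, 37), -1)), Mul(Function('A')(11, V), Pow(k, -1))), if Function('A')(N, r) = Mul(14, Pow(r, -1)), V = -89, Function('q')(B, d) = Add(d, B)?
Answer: Rational(-121781003471489, 16290964950) ≈ -7475.4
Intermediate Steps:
Function('q')(B, d) = Add(B, d)
k = Rational(1, 47522) (k = Pow(Add(47391, Add(185, -54)), -1) = Pow(Add(47391, 131), -1) = Pow(47522, -1) = Rational(1, 47522) ≈ 2.1043e-5)
Add(Mul(Pow(Add(-43453, 15503), -1), Pow(Mul(177, 37), -1)), Mul(Function('A')(11, V), Pow(k, -1))) = Add(Mul(Pow(Add(-43453, 15503), -1), Pow(Mul(177, 37), -1)), Mul(Mul(14, Pow(-89, -1)), Pow(Rational(1, 47522), -1))) = Add(Mul(Pow(-27950, -1), Pow(6549, -1)), Mul(Mul(14, Rational(-1, 89)), 47522)) = Add(Mul(Rational(-1, 27950), Rational(1, 6549)), Mul(Rational(-14, 89), 47522)) = Add(Rational(-1, 183044550), Rational(-665308, 89)) = Rational(-121781003471489, 16290964950)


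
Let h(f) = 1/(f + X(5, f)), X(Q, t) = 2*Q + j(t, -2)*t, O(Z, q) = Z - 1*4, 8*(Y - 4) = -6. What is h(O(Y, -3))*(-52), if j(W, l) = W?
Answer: -832/157 ≈ -5.2994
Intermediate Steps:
Y = 13/4 (Y = 4 + (⅛)*(-6) = 4 - ¾ = 13/4 ≈ 3.2500)
O(Z, q) = -4 + Z (O(Z, q) = Z - 4 = -4 + Z)
X(Q, t) = t² + 2*Q (X(Q, t) = 2*Q + t*t = 2*Q + t² = t² + 2*Q)
h(f) = 1/(10 + f + f²) (h(f) = 1/(f + (f² + 2*5)) = 1/(f + (f² + 10)) = 1/(f + (10 + f²)) = 1/(10 + f + f²))
h(O(Y, -3))*(-52) = -52/(10 + (-4 + 13/4) + (-4 + 13/4)²) = -52/(10 - ¾ + (-¾)²) = -52/(10 - ¾ + 9/16) = -52/(157/16) = (16/157)*(-52) = -832/157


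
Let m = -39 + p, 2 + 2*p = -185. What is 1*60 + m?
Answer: -145/2 ≈ -72.500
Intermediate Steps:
p = -187/2 (p = -1 + (½)*(-185) = -1 - 185/2 = -187/2 ≈ -93.500)
m = -265/2 (m = -39 - 187/2 = -265/2 ≈ -132.50)
1*60 + m = 1*60 - 265/2 = 60 - 265/2 = -145/2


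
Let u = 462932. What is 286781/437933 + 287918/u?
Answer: 129424447693/101366599778 ≈ 1.2768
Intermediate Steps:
286781/437933 + 287918/u = 286781/437933 + 287918/462932 = 286781*(1/437933) + 287918*(1/462932) = 286781/437933 + 143959/231466 = 129424447693/101366599778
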